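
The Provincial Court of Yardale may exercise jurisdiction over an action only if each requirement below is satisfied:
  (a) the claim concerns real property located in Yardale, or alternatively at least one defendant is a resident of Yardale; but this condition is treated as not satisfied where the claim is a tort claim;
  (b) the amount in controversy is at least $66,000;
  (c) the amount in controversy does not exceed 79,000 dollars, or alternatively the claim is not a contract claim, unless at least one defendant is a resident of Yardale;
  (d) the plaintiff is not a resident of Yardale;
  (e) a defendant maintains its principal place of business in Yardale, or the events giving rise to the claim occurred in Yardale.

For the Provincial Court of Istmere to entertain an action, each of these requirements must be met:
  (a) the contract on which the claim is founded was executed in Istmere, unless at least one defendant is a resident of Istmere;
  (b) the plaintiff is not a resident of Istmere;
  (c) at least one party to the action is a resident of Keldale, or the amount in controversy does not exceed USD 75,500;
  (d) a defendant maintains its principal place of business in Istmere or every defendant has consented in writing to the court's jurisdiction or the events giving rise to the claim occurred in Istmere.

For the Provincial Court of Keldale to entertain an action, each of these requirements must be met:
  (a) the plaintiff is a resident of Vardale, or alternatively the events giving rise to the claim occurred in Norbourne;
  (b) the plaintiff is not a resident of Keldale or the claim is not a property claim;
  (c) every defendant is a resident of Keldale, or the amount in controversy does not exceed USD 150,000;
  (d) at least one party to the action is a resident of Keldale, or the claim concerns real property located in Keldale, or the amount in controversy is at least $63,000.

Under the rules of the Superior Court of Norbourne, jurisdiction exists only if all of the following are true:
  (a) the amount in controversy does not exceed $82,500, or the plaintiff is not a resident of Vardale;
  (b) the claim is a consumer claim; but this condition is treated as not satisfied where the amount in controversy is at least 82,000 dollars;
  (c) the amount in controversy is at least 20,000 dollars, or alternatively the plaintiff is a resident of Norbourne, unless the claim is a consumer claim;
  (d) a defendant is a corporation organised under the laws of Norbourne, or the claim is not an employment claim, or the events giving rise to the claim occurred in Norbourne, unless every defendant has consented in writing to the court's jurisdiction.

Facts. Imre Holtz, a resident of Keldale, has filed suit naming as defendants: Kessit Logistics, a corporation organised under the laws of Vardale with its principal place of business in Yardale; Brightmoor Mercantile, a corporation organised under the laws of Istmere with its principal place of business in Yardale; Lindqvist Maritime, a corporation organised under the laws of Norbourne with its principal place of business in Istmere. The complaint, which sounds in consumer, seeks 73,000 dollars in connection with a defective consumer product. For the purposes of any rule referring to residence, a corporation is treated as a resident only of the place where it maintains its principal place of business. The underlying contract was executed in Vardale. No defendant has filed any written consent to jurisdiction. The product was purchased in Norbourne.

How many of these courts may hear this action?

4

The Provincial Court of Yardale:
  (a) Kessit Logistics resides in Yardale — that alternative is enough. And the carve-out is inapplicable — the claim is a consumer claim, not a tort claim. Met.
  (b) The amount in controversy is 73,000 dollars, which meets the 66,000 dollars floor. Satisfied.
  (c) The amount in controversy is 73,000 dollars, within the USD 79,000 ceiling, so one alternative holds. Met.
  (d) The plaintiff resides in Keldale, which is not Yardale. Condition met.
  (e) Kessit Logistics has its principal place of business in Yardale, so this disjunct is met. Satisfied.
  → All conditions met; jurisdiction exists.
The Provincial Court of Istmere:
  (a) The contract was executed in Vardale, not Istmere. The proviso rescues it, though: Lindqvist Maritime resides in Istmere. Condition met.
  (b) The plaintiff resides in Keldale, which is not Istmere. Satisfied.
  (c) Imre Holtz resides in Keldale, so this disjunct is met. Condition met.
  (d) Lindqvist Maritime has its principal place of business in Istmere, which satisfies one of the alternatives. Met.
  → Jurisdiction lies.
The Provincial Court of Keldale:
  (a) The operative events occurred in Norbourne — that alternative is enough. Condition met.
  (b) The claim is a consumer claim, not a property claim, so this disjunct is met. Condition met.
  (c) The amount in controversy is $73,000, within the $150,000 ceiling, which satisfies one of the alternatives. Satisfied.
  (d) Imre Holtz resides in Keldale, which satisfies one of the alternatives. Met.
  → Every requirement is satisfied — jurisdiction.
The Superior Court of Norbourne:
  (a) The amount in controversy is 73,000 dollars, within the 82,500 dollars ceiling, which satisfies one of the alternatives. Satisfied.
  (b) The claim is a consumer claim. And the carve-out is inapplicable — the amount in controversy is USD 73,000, below the $82,000 floor. Satisfied.
  (c) The amount in controversy is 73,000 dollars, which meets the $20,000 floor, so this disjunct is met. Met.
  (d) Lindqvist Maritime is organised under the laws of Norbourne, so one alternative holds. Met.
  → The court has jurisdiction.
Courts with jurisdiction: the Provincial Court of Yardale, the Provincial Court of Istmere, the Provincial Court of Keldale, the Superior Court of Norbourne — 4 in total.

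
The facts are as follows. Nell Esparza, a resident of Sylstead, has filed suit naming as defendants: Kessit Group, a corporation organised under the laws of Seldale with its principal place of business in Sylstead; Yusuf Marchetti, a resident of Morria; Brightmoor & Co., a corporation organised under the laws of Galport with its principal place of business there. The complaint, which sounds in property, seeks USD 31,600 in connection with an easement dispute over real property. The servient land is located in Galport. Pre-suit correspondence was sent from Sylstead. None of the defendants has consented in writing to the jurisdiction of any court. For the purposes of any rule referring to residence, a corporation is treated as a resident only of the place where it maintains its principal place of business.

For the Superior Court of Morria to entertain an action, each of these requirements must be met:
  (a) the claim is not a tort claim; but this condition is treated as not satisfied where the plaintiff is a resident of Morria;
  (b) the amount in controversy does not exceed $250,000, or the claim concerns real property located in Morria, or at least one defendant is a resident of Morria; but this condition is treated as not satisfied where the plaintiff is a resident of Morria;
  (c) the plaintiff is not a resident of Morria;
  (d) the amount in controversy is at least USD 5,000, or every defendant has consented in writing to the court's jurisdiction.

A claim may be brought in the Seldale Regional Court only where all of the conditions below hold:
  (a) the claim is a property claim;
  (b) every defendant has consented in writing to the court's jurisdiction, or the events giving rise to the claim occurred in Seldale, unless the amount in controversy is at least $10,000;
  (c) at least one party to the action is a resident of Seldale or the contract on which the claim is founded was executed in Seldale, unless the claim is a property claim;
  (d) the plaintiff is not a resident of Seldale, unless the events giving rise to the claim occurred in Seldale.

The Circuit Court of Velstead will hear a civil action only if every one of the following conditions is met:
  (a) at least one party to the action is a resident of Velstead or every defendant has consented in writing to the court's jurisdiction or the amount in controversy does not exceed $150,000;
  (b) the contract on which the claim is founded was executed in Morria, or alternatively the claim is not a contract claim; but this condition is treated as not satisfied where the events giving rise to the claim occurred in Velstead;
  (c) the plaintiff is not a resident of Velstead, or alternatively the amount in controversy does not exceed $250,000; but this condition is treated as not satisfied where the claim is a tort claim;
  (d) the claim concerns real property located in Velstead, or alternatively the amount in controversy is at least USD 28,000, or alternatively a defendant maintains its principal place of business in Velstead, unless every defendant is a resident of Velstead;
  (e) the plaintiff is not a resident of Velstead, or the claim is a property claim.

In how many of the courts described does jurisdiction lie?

The Superior Court of Morria:
  (a) The claim is a property claim, not a tort claim. And the carve-out is inapplicable — the plaintiff resides in Sylstead, not Morria. Met.
  (b) The amount in controversy is USD 31,600, within the 250,000 dollars ceiling, so this disjunct is met. The carve-out does not apply: the plaintiff resides in Sylstead, not Morria. Satisfied.
  (c) The plaintiff resides in Sylstead, which is not Morria. Satisfied.
  (d) The amount in controversy is 31,600 dollars, which meets the 5,000 dollars floor, which satisfies one of the alternatives. Condition met.
  → The court has jurisdiction.
The Seldale Regional Court:
  (a) The claim is a property claim. Condition met.
  (b) No such written consent has been filed; the operative events occurred in Galport, not Seldale — every alternative fails. However, the amount in controversy is 31,600 dollars, which meets the USD 10,000 floor, so the 'unless' proviso supplies this condition. Condition met.
  (c) No party resides in Seldale; no contract (and hence no place of execution) is alleged — every alternative fails. But the claim is a property claim, and the 'unless' clause therefore excuses the requirement. Satisfied.
  (d) The plaintiff resides in Sylstead, which is not Seldale. Met.
  → Jurisdiction lies.
The Circuit Court of Velstead:
  (a) The amount in controversy is 31,600 dollars, within the 150,000 dollars ceiling, so this disjunct is met. Condition met.
  (b) The claim is a property claim, not a contract claim, so this disjunct is met. And the carve-out is inapplicable — the operative events occurred in Galport, not Velstead. Met.
  (c) The plaintiff resides in Sylstead, which is not Velstead, which satisfies one of the alternatives. And the carve-out is inapplicable — the claim is a property claim, not a tort claim. Satisfied.
  (d) The amount in controversy is USD 31,600, which meets the 28,000 dollars floor, which satisfies one of the alternatives. Condition met.
  (e) The plaintiff resides in Sylstead, which is not Velstead, which satisfies one of the alternatives. Condition met.
  → Every requirement is satisfied — jurisdiction.
Courts with jurisdiction: the Superior Court of Morria, the Seldale Regional Court, the Circuit Court of Velstead — 3 in total.

3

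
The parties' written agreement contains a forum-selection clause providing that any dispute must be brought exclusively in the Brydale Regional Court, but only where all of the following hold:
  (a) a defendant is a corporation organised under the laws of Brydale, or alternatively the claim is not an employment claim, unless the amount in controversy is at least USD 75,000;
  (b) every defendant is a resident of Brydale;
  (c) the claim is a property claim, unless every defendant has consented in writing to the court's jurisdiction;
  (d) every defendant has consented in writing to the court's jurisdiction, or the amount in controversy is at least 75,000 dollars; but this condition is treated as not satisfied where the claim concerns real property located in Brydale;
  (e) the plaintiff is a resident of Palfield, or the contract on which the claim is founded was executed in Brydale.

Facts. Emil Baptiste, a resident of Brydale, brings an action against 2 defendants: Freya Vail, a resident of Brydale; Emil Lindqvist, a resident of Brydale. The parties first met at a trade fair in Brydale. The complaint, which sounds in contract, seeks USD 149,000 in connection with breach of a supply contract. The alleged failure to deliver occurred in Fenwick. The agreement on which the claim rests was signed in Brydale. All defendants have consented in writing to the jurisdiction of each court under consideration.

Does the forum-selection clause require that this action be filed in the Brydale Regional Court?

Yes

The Brydale Regional Court:
  (a) The claim is a contract claim, not an employment claim — that alternative is enough. Satisfied.
  (b) The defendants reside as follows — Freya Vail in Brydale, Emil Lindqvist in Brydale — all in Brydale. Condition met.
  (c) The claim is a contract claim, not a property claim. However, every defendant has filed written consent, so the 'unless' proviso supplies this condition. Satisfied.
  (d) Every defendant has filed written consent, so this disjunct is met. The carve-out does not apply: the claim does not concern real property. Satisfied.
  (e) The contract was executed in Brydale, so one alternative holds. Condition met.
  → Forum clause is triggered.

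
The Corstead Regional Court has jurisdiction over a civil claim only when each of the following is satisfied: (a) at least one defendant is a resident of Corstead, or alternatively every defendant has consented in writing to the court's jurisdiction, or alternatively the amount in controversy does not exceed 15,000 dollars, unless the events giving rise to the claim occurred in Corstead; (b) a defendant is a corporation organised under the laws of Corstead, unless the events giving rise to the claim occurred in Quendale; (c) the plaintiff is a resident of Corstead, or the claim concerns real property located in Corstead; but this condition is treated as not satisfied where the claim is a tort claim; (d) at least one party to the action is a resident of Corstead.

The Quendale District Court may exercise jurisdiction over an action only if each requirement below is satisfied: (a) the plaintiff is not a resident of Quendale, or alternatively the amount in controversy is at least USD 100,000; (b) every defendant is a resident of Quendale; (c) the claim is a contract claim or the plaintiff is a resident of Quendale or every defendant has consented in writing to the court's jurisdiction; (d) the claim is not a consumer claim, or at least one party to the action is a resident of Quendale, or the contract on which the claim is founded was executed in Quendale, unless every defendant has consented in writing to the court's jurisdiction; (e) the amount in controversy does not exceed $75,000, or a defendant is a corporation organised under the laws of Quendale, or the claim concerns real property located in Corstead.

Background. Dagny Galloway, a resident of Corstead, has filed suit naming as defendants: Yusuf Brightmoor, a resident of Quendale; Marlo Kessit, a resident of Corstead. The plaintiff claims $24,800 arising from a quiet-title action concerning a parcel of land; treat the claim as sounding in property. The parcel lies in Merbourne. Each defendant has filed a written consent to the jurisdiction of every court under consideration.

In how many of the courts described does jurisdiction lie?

The Corstead Regional Court:
  (a) Marlo Kessit resides in Corstead — that alternative is enough. Met.
  (b) No defendant is a corporation. The proviso offers no rescue either, since the operative events occurred in Merbourne, not Quendale. Fails.
  (c) The plaintiff resides in Corstead — that alternative is enough. And the carve-out is inapplicable — the claim is a property claim, not a tort claim. Satisfied.
  (d) Dagny Galloway resides in Corstead. Met.
  → No jurisdiction.
The Quendale District Court:
  (a) The plaintiff resides in Corstead, which is not Quendale, so one alternative holds. Satisfied.
  (b) The defendants reside as follows — Yusuf Brightmoor in Quendale, Marlo Kessit in Corstead — not all in Quendale. Fails.
  (c) Every defendant has filed written consent, so this disjunct is met. Condition met.
  (d) The claim is a property claim, not a consumer claim, which satisfies one of the alternatives. Condition met.
  (e) The amount in controversy is 24,800 dollars, within the USD 75,000 ceiling, so one alternative holds. Condition met.
  → No jurisdiction.
No court satisfies all of its conditions.

0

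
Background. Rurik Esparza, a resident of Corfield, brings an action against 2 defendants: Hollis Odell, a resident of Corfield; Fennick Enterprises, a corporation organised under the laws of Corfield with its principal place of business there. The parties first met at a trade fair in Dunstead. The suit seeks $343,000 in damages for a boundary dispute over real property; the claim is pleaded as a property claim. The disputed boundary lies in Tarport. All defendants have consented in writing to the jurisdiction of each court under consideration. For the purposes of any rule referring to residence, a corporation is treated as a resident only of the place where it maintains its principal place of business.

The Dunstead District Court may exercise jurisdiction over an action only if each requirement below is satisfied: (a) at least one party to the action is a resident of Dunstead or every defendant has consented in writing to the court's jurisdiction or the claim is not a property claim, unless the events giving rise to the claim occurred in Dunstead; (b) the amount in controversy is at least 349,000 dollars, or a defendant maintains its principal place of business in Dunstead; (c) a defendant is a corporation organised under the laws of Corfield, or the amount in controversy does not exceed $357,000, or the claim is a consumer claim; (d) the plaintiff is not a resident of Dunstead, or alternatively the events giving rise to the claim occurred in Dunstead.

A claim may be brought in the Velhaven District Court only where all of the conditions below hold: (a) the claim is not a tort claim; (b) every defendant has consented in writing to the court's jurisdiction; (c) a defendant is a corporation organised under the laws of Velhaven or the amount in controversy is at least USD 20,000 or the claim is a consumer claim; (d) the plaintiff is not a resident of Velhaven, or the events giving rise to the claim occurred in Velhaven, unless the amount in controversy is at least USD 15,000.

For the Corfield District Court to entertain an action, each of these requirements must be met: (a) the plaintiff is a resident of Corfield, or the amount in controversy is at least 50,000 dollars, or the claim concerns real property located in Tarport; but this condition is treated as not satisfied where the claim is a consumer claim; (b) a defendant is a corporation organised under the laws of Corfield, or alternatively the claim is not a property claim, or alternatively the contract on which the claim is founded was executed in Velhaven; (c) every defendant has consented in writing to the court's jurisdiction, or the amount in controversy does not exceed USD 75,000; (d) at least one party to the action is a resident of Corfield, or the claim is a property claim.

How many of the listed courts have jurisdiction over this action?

2

The Dunstead District Court:
  (a) Every defendant has filed written consent — that alternative is enough. Satisfied.
  (b) The amount in controversy is $343,000, below the $349,000 floor; the corporate defendant(s) have their principal place of business in Corfield, not Dunstead — no alternative holds. Not met.
  (c) Fennick Enterprises is organised under the laws of Corfield, which satisfies one of the alternatives. Condition met.
  (d) The plaintiff resides in Corfield, which is not Dunstead, so this disjunct is met. Satisfied.
  → The court lacks jurisdiction.
The Velhaven District Court:
  (a) The claim is a property claim, not a tort claim. Met.
  (b) Every defendant has filed written consent. Condition met.
  (c) The amount in controversy is USD 343,000, which meets the USD 20,000 floor, so this disjunct is met. Condition met.
  (d) The plaintiff resides in Corfield, which is not Velhaven — that alternative is enough. Met.
  → All conditions met; jurisdiction exists.
The Corfield District Court:
  (a) The plaintiff resides in Corfield — that alternative is enough. And the carve-out is inapplicable — the claim is a property claim, not a consumer claim. Met.
  (b) Fennick Enterprises is organised under the laws of Corfield — that alternative is enough. Met.
  (c) Every defendant has filed written consent — that alternative is enough. Satisfied.
  (d) Rurik Esparza resides in Corfield, which satisfies one of the alternatives. Condition met.
  → All conditions met; jurisdiction exists.
Courts with jurisdiction: the Velhaven District Court, the Corfield District Court — 2 in total.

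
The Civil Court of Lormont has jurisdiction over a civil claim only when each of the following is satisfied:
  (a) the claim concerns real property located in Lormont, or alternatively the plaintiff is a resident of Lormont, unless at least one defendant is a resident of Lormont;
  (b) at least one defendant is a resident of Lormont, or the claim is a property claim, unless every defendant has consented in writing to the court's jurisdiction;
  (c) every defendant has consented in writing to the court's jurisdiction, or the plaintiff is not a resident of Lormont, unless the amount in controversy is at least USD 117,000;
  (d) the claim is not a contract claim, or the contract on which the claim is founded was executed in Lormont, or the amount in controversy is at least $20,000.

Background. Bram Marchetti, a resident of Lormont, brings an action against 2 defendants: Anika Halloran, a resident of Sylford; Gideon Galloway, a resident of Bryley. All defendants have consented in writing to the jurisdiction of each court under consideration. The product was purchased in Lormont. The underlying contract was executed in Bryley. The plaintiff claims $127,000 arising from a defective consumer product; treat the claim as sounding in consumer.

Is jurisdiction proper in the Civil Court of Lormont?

The Civil Court of Lormont:
  (a) The plaintiff resides in Lormont, so this disjunct is met. Condition met.
  (b) No defendant resides in Lormont (they reside in Sylford, Bryley); the claim is a consumer claim, not a property claim — every alternative fails. However, every defendant has filed written consent, so the 'unless' proviso supplies this condition. Condition met.
  (c) Every defendant has filed written consent — that alternative is enough. Condition met.
  (d) The claim is a consumer claim, not a contract claim, so one alternative holds. Met.
  → Every requirement is satisfied — jurisdiction.

Yes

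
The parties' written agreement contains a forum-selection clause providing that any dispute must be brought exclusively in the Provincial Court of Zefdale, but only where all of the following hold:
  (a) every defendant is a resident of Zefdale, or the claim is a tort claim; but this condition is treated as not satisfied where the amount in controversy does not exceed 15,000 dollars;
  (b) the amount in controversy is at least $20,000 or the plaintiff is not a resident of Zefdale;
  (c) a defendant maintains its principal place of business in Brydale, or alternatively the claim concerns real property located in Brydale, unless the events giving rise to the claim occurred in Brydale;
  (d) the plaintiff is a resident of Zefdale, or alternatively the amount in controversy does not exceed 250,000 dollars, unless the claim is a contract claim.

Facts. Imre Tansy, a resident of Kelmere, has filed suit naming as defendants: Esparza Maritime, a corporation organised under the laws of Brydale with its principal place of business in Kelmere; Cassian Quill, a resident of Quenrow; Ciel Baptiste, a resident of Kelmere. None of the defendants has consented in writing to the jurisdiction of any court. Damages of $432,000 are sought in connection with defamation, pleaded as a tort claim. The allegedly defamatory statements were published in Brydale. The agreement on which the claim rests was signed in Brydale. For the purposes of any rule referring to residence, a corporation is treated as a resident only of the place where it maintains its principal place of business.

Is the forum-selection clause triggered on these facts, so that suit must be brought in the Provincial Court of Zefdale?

No

The Provincial Court of Zefdale:
  (a) The claim is a tort claim, so one alternative holds. The exception is not triggered, since the amount in controversy is 432,000 dollars, above the 15,000 dollars ceiling. Met.
  (b) The amount in controversy is 432,000 dollars, which meets the $20,000 floor, which satisfies one of the alternatives. Condition met.
  (c) The corporate defendant(s) have their principal place of business in Kelmere, not Brydale; the claim does not concern real property — no alternative holds. However, the operative events occurred in Brydale, so the 'unless' proviso supplies this condition. Condition met.
  (d) The plaintiff resides in Kelmere, not Zefdale; the amount in controversy is 432,000 dollars, above the $250,000 ceiling — every alternative fails. The proviso offers no rescue either, since the claim is a tort claim, not a contract claim. Fails.
  → The clause does not apply.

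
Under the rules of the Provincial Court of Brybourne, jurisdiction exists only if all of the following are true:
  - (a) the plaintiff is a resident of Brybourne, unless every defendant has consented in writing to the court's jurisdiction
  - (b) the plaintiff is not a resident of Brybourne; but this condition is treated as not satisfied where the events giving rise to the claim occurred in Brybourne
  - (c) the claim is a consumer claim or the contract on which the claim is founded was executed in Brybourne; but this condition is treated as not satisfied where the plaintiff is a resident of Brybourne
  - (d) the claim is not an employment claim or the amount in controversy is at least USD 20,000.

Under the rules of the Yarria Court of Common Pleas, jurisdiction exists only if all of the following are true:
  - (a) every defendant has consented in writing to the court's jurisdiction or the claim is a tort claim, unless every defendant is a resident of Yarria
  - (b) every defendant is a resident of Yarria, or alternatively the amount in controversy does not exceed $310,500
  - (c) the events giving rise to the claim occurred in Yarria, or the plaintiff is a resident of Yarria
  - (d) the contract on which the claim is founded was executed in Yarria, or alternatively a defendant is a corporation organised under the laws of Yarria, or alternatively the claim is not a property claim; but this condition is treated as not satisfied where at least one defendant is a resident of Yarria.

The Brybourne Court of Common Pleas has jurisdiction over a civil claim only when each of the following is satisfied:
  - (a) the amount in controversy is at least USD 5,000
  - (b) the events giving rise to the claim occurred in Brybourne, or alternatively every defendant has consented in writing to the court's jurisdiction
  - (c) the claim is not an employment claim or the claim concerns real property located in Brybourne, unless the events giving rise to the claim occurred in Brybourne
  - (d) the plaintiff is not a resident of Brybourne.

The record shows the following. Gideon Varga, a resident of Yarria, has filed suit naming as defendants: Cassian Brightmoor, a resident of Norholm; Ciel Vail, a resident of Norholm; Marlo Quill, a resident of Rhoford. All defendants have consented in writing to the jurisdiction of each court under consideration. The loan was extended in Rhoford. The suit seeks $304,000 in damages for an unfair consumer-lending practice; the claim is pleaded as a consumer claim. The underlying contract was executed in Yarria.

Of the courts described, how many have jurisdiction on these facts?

3

The Provincial Court of Brybourne:
  (a) The plaintiff resides in Yarria, not Brybourne. The proviso rescues it, though: every defendant has filed written consent. Met.
  (b) The plaintiff resides in Yarria, which is not Brybourne. The carve-out does not apply: the operative events occurred in Rhoford, not Brybourne. Condition met.
  (c) The claim is a consumer claim, so one alternative holds. The exception is not triggered, since the plaintiff resides in Yarria, not Brybourne. Met.
  (d) The claim is a consumer claim, not an employment claim, so one alternative holds. Met.
  → Every requirement is satisfied — jurisdiction.
The Yarria Court of Common Pleas:
  (a) Every defendant has filed written consent — that alternative is enough. Met.
  (b) The amount in controversy is $304,000, within the 310,500 dollars ceiling, which satisfies one of the alternatives. Met.
  (c) The plaintiff resides in Yarria, so one alternative holds. Met.
  (d) The contract was executed in Yarria, so this disjunct is met. The exception is not triggered, since no defendant resides in Yarria (they reside in Norholm, Norholm, Rhoford). Satisfied.
  → Jurisdiction lies.
The Brybourne Court of Common Pleas:
  (a) The amount in controversy is $304,000, which meets the USD 5,000 floor. Condition met.
  (b) Every defendant has filed written consent, so one alternative holds. Condition met.
  (c) The claim is a consumer claim, not an employment claim, which satisfies one of the alternatives. Satisfied.
  (d) The plaintiff resides in Yarria, which is not Brybourne. Met.
  → The court has jurisdiction.
Courts with jurisdiction: the Provincial Court of Brybourne, the Yarria Court of Common Pleas, the Brybourne Court of Common Pleas — 3 in total.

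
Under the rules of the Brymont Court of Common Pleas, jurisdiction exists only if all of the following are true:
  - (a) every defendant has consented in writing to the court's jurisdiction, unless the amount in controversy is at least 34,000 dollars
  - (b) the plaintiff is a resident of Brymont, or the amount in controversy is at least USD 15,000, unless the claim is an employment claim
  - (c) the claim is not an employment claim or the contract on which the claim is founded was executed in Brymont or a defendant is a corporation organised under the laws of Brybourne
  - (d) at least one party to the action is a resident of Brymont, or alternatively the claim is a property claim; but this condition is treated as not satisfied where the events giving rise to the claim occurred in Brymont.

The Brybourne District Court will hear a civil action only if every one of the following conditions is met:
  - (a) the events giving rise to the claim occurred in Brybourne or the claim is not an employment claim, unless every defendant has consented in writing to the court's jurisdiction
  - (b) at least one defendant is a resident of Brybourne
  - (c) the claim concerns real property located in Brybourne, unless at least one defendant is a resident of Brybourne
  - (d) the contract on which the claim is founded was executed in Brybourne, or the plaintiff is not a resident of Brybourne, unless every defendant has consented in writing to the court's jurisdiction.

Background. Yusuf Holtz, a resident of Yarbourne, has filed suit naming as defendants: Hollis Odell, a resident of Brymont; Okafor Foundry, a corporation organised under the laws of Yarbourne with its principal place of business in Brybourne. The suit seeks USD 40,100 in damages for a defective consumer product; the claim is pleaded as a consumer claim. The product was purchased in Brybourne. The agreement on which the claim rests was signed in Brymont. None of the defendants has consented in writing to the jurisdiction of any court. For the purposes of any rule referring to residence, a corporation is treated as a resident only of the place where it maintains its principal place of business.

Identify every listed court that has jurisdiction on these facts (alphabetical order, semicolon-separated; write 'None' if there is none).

the Brybourne District Court; the Brymont Court of Common Pleas

The Brymont Court of Common Pleas:
  (a) No such written consent has been filed. The proviso rescues it, though: the amount in controversy is $40,100, which meets the 34,000 dollars floor. Condition met.
  (b) The amount in controversy is USD 40,100, which meets the USD 15,000 floor — that alternative is enough. Condition met.
  (c) The claim is a consumer claim, not an employment claim, so this disjunct is met. Condition met.
  (d) Hollis Odell resides in Brymont, so this disjunct is met. And the carve-out is inapplicable — the operative events occurred in Brybourne, not Brymont. Satisfied.
  → Every requirement is satisfied — jurisdiction.
The Brybourne District Court:
  (a) The operative events occurred in Brybourne, which satisfies one of the alternatives. Condition met.
  (b) Okafor Foundry resides in Brybourne. Condition met.
  (c) The claim does not concern real property. However, Okafor Foundry resides in Brybourne, so the 'unless' proviso supplies this condition. Satisfied.
  (d) The plaintiff resides in Yarbourne, which is not Brybourne, so this disjunct is met. Satisfied.
  → Every requirement is satisfied — jurisdiction.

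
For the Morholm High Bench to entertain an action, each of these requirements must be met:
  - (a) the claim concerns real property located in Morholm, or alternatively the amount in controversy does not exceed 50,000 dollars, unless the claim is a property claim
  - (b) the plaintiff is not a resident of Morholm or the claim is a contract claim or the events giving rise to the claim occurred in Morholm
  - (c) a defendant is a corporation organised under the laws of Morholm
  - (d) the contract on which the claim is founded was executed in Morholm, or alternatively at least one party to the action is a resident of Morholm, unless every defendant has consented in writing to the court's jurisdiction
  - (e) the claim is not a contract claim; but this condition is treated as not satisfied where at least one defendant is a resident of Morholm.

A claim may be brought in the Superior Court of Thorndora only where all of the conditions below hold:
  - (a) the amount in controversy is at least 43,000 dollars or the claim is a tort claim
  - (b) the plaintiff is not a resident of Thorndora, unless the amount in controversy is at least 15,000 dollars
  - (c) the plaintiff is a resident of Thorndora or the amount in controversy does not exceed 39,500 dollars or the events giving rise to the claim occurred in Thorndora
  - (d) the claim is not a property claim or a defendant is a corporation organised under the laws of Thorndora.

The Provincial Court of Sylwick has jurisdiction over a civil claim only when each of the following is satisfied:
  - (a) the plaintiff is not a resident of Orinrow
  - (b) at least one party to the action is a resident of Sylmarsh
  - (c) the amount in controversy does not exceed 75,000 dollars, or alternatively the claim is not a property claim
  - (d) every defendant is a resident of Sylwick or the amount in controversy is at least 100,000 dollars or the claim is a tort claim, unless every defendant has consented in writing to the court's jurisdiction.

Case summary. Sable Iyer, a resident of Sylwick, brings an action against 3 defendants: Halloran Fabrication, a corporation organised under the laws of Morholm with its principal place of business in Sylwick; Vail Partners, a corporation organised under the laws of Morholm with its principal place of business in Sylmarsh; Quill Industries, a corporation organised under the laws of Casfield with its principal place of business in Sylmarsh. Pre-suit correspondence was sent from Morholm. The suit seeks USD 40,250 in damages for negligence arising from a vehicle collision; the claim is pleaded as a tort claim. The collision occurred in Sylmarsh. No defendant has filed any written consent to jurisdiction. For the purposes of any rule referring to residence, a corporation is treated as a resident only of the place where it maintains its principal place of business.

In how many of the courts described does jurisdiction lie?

The Morholm High Bench:
  (a) The amount in controversy is $40,250, within the 50,000 dollars ceiling, so one alternative holds. Condition met.
  (b) The plaintiff resides in Sylwick, which is not Morholm, which satisfies one of the alternatives. Satisfied.
  (c) Halloran Fabrication is organised under the laws of Morholm. Condition met.
  (d) No contract (and hence no place of execution) is alleged; no party resides in Morholm — every alternative fails. The proviso offers no rescue either, since no such written consent has been filed. Condition not met.
  (e) The claim is a tort claim, not a contract claim. The exception is not triggered, since no defendant resides in Morholm (they reside in Sylwick, Sylmarsh, Sylmarsh). Condition met.
  → Not every requirement is met — no jurisdiction.
The Superior Court of Thorndora:
  (a) The claim is a tort claim, which satisfies one of the alternatives. Condition met.
  (b) The plaintiff resides in Sylwick, which is not Thorndora. Satisfied.
  (c) The plaintiff resides in Sylwick, not Thorndora; the amount in controversy is $40,250, above the USD 39,500 ceiling; the operative events occurred in Sylmarsh, not Thorndora — every alternative fails. Not met.
  (d) The claim is a tort claim, not a property claim, so this disjunct is met. Satisfied.
  → Not every requirement is met — no jurisdiction.
The Provincial Court of Sylwick:
  (a) The plaintiff resides in Sylwick, which is not Orinrow. Met.
  (b) Vail Partners resides in Sylmarsh. Satisfied.
  (c) The amount in controversy is USD 40,250, within the 75,000 dollars ceiling, so one alternative holds. Condition met.
  (d) The claim is a tort claim — that alternative is enough. Met.
  → Jurisdiction lies.
Courts with jurisdiction: the Provincial Court of Sylwick — 1 in total.

1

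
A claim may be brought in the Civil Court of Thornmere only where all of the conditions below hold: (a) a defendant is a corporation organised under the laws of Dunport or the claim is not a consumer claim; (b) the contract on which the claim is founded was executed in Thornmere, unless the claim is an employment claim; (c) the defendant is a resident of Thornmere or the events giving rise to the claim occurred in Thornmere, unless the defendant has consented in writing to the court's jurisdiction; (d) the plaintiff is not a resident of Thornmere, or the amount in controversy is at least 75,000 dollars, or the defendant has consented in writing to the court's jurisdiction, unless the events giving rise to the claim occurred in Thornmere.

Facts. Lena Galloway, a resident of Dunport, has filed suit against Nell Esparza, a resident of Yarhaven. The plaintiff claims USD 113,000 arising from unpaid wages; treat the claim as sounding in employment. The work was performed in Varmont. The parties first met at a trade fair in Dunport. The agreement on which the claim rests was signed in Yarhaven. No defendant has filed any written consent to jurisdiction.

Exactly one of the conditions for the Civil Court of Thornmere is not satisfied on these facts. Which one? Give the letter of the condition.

The Civil Court of Thornmere:
  (a) The claim is an employment claim, not a consumer claim, so this disjunct is met. Satisfied.
  (b) The contract was executed in Yarhaven, not Thornmere. But the claim is an employment claim, and the 'unless' clause therefore excuses the requirement. Met.
  (c) The defendant resides in Yarhaven, not Thornmere; the operative events occurred in Varmont, not Thornmere — none of the alternatives is met. Nor does the 'unless' clause help: no such written consent has been filed. Fails.
  (d) The plaintiff resides in Dunport, which is not Thornmere, so one alternative holds. Satisfied.
Only condition (c) fails.

(c)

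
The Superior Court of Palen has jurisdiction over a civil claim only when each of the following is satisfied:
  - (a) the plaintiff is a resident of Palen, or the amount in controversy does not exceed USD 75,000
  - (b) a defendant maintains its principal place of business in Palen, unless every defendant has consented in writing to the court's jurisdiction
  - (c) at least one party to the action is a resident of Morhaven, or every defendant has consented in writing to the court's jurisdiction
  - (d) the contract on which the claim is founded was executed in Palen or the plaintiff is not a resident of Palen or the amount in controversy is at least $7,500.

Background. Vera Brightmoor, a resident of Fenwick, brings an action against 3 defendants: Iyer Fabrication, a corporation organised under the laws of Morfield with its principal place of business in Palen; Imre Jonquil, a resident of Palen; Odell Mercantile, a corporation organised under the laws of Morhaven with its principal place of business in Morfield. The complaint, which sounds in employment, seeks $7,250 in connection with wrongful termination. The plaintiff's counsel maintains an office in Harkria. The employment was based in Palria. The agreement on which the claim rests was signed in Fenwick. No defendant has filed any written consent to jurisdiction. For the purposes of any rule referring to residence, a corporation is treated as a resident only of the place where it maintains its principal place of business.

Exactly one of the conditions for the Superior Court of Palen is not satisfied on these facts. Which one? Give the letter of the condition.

The Superior Court of Palen:
  (a) The amount in controversy is USD 7,250, within the USD 75,000 ceiling, which satisfies one of the alternatives. Met.
  (b) Iyer Fabrication has its principal place of business in Palen. Met.
  (c) No party resides in Morhaven; no such written consent has been filed — none of the alternatives is met. Not satisfied.
  (d) The plaintiff resides in Fenwick, which is not Palen, so this disjunct is met. Met.
Only condition (c) fails.

(c)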